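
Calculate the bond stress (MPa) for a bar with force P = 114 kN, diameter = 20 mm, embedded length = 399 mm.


u = P / (pi * db * ld)
= 114 * 1000 / (pi * 20 * 399)
= 4.547 MPa

4.547


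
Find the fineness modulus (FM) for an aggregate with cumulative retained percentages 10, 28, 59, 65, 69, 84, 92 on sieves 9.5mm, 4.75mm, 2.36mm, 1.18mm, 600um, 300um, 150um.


FM = sum(cumulative % retained) / 100
= 407 / 100
= 4.07

4.07


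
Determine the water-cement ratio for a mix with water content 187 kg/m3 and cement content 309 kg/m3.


w/c = water / cement
w/c = 187 / 309 = 0.605

0.605


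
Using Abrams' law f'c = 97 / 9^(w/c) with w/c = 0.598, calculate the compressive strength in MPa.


f'c = 97 / 9^0.598
= 97 / 3.721
= 26.07 MPa

26.07


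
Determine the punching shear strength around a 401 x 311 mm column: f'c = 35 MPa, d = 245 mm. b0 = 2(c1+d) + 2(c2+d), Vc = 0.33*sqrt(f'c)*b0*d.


b0 = 2*(401 + 245) + 2*(311 + 245) = 2404 mm
Vc = 0.33 * sqrt(35) * 2404 * 245 / 1000
= 1149.87 kN

1149.87


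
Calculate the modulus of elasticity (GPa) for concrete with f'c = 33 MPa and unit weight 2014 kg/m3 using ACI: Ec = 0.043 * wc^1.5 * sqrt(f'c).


Ec = 0.043 * 2014^1.5 * sqrt(33) / 1000
= 22.33 GPa

22.33


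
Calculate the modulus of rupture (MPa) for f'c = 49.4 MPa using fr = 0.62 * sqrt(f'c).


fr = 0.62 * sqrt(49.4)
= 4.358 MPa

4.358


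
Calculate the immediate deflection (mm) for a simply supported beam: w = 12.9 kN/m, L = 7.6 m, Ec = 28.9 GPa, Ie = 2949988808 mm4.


Convert: L = 7.6 m = 7600 mm, Ec = 28.9 GPa = 28900 MPa
delta = 5 * 12.9 * 7600^4 / (384 * 28900 * 2949988808)
= 6.57 mm

6.57


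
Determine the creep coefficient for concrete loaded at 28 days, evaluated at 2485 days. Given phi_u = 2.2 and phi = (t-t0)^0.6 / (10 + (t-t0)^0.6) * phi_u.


dt = 2485 - 28 = 2457
phi = 2457^0.6 / (10 + 2457^0.6) * 2.2
= 2.014

2.014


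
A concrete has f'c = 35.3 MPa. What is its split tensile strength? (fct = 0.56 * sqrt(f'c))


fct = 0.56 * sqrt(35.3)
= 0.56 * 5.941
= 3.327 MPa

3.327


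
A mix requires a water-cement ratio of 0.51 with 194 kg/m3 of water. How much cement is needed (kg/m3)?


Cement = water / (w/c)
= 194 / 0.51
= 380.4 kg/m3

380.4


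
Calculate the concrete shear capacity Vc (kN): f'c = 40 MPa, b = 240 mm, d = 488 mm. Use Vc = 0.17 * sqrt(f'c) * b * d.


Vc = 0.17 * sqrt(40) * 240 * 488 / 1000
= 125.92 kN

125.92


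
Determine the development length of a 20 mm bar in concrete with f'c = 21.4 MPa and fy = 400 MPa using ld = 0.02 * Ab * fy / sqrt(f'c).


Ab = pi * 20^2 / 4 = 314.159 mm2
ld = 0.02 * 314.159 * 400 / sqrt(21.4)
= 543.3 mm

543.3


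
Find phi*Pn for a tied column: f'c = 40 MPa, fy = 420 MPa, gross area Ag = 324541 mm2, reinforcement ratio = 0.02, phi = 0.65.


Ast = rho * Ag = 0.02 * 324541 = 6490.82 mm2
phi*Pn = 0.65 * 0.80 * (0.85 * 40 * (324541 - 6490.82) + 420 * 6490.82) / 1000
= 7040.72 kN

7040.72


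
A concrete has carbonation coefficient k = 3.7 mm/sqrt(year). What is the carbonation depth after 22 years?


depth = k * sqrt(t)
= 3.7 * sqrt(22)
= 17.35 mm

17.35


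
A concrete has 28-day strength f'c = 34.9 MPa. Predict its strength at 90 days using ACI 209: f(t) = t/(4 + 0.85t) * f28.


f(90) = 90 / (4 + 0.85 * 90) * 34.9
= 90 / 80.5 * 34.9
= 39.02 MPa

39.02


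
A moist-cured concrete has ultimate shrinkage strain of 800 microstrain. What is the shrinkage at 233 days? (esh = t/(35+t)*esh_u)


esh(233) = 233 / (35 + 233) * 800
= 233 / 268 * 800
= 695.5 microstrain

695.5


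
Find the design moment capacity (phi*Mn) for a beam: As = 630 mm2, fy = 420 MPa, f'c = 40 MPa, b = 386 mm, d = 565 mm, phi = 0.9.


a = As * fy / (0.85 * f'c * b)
= 630 * 420 / (0.85 * 40 * 386)
= 20.1615 mm
Mn = As * fy * (d - a/2) / 10^6
= 146.8316 kN-m
phi*Mn = 0.9 * 146.8316 = 132.15 kN-m

132.15


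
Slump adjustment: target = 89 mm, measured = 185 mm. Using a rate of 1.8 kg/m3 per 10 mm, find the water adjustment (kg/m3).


Difference = 89 - 185 = -96 mm
Water adjustment = -96 * 1.8 / 10 = -17.3 kg/m3

-17.3


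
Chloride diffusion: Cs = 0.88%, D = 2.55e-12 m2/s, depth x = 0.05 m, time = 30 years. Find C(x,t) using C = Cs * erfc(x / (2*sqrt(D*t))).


t_seconds = 30 * 365.25 * 24 * 3600 = 946728000.0 s
arg = 0.05 / (2 * sqrt(2.55e-12 * 946728000.0))
= 0.5088
erfc(0.5088) = 0.4718
C = 0.88 * 0.4718 = 0.4152%

0.4152


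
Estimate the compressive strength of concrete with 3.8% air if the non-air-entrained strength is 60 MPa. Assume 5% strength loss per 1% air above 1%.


Strength loss = (3.8 - 1) * 5 = 14.0%
f'c = 60 * (1 - 14.0/100)
= 51.6 MPa

51.6


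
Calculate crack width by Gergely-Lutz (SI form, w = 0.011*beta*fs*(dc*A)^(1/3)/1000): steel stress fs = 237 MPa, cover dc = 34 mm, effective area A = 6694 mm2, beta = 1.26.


w = 0.011 * beta * fs * (dc * A)^(1/3) / 1000
= 0.011 * 1.26 * 237 * (34 * 6694)^(1/3) / 1000
= 0.201 mm

0.201


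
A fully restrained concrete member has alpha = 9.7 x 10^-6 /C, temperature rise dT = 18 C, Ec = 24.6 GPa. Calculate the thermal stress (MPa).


sigma = alpha * dT * Ec
= 9.7e-6 * 18 * 24.6 * 1000
= 4.295 MPa

4.295


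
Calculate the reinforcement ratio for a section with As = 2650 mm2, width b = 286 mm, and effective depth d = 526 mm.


rho = As / (b * d)
= 2650 / (286 * 526)
= 0.0176

0.0176


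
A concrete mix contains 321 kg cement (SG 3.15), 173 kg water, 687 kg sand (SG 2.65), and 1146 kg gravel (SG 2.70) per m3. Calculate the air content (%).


Vol cement = 321 / (3.15 * 1000) = 0.101905 m3
Vol water = 173 / 1000 = 0.173 m3
Vol sand = 687 / (2.65 * 1000) = 0.259245 m3
Vol gravel = 1146 / (2.70 * 1000) = 0.424444 m3
Total solid + water volume = 0.958594 m3
Air = (1 - 0.958594) * 100 = 4.14%

4.14


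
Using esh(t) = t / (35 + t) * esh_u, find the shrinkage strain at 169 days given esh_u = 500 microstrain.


esh(169) = 169 / (35 + 169) * 500
= 169 / 204 * 500
= 414.2 microstrain

414.2


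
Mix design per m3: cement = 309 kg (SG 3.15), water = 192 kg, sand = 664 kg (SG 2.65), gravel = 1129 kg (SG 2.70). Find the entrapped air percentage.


Vol cement = 309 / (3.15 * 1000) = 0.098095 m3
Vol water = 192 / 1000 = 0.192 m3
Vol sand = 664 / (2.65 * 1000) = 0.250566 m3
Vol gravel = 1129 / (2.70 * 1000) = 0.418148 m3
Total solid + water volume = 0.958809 m3
Air = (1 - 0.958809) * 100 = 4.12%

4.12


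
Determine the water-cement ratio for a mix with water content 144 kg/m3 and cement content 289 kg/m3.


w/c = water / cement
w/c = 144 / 289 = 0.498

0.498


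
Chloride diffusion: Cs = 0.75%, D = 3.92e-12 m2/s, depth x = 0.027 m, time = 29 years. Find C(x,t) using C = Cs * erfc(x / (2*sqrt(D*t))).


t_seconds = 29 * 365.25 * 24 * 3600 = 915170400.0 s
arg = 0.027 / (2 * sqrt(3.92e-12 * 915170400.0))
= 0.2254
erfc(0.2254) = 0.7499
C = 0.75 * 0.7499 = 0.5624%

0.5624


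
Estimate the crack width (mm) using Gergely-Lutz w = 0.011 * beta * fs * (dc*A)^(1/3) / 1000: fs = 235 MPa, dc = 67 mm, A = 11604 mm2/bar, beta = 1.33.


w = 0.011 * beta * fs * (dc * A)^(1/3) / 1000
= 0.011 * 1.33 * 235 * (67 * 11604)^(1/3) / 1000
= 0.316 mm

0.316


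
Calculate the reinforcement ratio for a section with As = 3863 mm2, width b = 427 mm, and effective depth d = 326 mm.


rho = As / (b * d)
= 3863 / (427 * 326)
= 0.0278

0.0278


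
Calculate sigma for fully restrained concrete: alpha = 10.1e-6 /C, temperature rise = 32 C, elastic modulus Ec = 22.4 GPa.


sigma = alpha * dT * Ec
= 10.1e-6 * 32 * 22.4 * 1000
= 7.24 MPa

7.24


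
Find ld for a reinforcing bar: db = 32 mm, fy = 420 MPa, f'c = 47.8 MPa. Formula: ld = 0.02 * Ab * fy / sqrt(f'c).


Ab = pi * 32^2 / 4 = 804.248 mm2
ld = 0.02 * 804.248 * 420 / sqrt(47.8)
= 977.1 mm

977.1


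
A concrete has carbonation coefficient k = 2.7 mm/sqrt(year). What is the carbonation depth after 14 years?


depth = k * sqrt(t)
= 2.7 * sqrt(14)
= 10.1 mm

10.1


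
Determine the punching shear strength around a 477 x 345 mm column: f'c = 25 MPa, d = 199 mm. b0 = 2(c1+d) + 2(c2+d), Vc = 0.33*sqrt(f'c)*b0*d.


b0 = 2*(477 + 199) + 2*(345 + 199) = 2440 mm
Vc = 0.33 * sqrt(25) * 2440 * 199 / 1000
= 801.17 kN

801.17


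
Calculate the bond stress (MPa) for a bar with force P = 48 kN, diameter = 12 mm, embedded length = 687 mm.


u = P / (pi * db * ld)
= 48 * 1000 / (pi * 12 * 687)
= 1.853 MPa

1.853


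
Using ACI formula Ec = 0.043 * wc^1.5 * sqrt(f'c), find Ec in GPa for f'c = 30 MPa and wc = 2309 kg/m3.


Ec = 0.043 * 2309^1.5 * sqrt(30) / 1000
= 26.13 GPa

26.13


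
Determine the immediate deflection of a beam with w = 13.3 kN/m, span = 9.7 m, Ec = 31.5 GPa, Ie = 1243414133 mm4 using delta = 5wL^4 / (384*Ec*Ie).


Convert: L = 9.7 m = 9700 mm, Ec = 31.5 GPa = 31500 MPa
delta = 5 * 13.3 * 9700^4 / (384 * 31500 * 1243414133)
= 39.14 mm

39.14


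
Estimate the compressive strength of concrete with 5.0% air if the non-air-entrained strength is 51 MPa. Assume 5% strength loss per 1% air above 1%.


Strength loss = (5.0 - 1) * 5 = 20.0%
f'c = 51 * (1 - 20.0/100)
= 40.8 MPa

40.8


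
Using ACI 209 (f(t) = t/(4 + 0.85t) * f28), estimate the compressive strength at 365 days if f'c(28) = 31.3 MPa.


f(365) = 365 / (4 + 0.85 * 365) * 31.3
= 365 / 314.25 * 31.3
= 36.35 MPa

36.35


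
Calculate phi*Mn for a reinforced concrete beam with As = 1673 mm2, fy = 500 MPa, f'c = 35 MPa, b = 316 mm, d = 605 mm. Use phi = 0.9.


a = As * fy / (0.85 * f'c * b)
= 1673 * 500 / (0.85 * 35 * 316)
= 88.9799 mm
Mn = As * fy * (d - a/2) / 10^6
= 468.8667 kN-m
phi*Mn = 0.9 * 468.8667 = 421.98 kN-m

421.98


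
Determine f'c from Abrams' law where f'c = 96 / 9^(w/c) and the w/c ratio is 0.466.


f'c = 96 / 9^0.466
= 96 / 2.784
= 34.48 MPa

34.48


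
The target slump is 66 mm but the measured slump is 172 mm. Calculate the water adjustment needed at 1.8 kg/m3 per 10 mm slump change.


Difference = 66 - 172 = -106 mm
Water adjustment = -106 * 1.8 / 10 = -19.1 kg/m3

-19.1


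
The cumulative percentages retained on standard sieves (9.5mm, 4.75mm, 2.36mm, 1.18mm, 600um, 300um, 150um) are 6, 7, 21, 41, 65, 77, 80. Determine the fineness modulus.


FM = sum(cumulative % retained) / 100
= 297 / 100
= 2.97

2.97


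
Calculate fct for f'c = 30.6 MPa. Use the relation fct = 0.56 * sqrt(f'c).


fct = 0.56 * sqrt(30.6)
= 0.56 * 5.532
= 3.098 MPa

3.098


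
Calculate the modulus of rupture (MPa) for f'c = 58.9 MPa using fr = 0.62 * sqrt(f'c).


fr = 0.62 * sqrt(58.9)
= 4.758 MPa

4.758


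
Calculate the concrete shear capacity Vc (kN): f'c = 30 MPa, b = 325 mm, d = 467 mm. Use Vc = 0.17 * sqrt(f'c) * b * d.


Vc = 0.17 * sqrt(30) * 325 * 467 / 1000
= 141.32 kN

141.32


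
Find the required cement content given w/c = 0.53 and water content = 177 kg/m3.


Cement = water / (w/c)
= 177 / 0.53
= 334.0 kg/m3

334.0


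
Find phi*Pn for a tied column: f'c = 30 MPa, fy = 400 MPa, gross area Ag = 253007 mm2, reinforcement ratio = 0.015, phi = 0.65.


Ast = rho * Ag = 0.015 * 253007 = 3795.105 mm2
phi*Pn = 0.65 * 0.80 * (0.85 * 30 * (253007 - 3795.105) + 400 * 3795.105) / 1000
= 4093.93 kN

4093.93


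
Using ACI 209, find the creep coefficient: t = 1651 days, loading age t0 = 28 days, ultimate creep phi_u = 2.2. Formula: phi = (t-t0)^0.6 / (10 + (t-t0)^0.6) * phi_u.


dt = 1651 - 28 = 1623
phi = 1623^0.6 / (10 + 1623^0.6) * 2.2
= 1.967

1.967


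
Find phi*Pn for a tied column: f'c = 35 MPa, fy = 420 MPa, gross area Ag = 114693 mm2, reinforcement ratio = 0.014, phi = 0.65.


Ast = rho * Ag = 0.014 * 114693 = 1605.702 mm2
phi*Pn = 0.65 * 0.80 * (0.85 * 35 * (114693 - 1605.702) + 420 * 1605.702) / 1000
= 2100.15 kN

2100.15


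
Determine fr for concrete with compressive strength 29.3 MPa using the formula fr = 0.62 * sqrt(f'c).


fr = 0.62 * sqrt(29.3)
= 3.356 MPa

3.356


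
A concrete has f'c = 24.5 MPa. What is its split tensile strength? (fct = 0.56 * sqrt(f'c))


fct = 0.56 * sqrt(24.5)
= 0.56 * 4.95
= 2.772 MPa

2.772


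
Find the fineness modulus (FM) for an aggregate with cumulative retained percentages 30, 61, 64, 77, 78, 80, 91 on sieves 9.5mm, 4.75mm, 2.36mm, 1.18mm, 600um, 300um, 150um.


FM = sum(cumulative % retained) / 100
= 481 / 100
= 4.81

4.81


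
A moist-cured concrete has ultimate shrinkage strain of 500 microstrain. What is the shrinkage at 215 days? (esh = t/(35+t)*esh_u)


esh(215) = 215 / (35 + 215) * 500
= 215 / 250 * 500
= 430.0 microstrain

430.0


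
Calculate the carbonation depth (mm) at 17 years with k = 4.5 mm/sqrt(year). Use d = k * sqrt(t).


depth = k * sqrt(t)
= 4.5 * sqrt(17)
= 18.55 mm

18.55


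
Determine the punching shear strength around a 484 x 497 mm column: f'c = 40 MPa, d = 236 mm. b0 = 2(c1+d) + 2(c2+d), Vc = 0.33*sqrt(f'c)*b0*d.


b0 = 2*(484 + 236) + 2*(497 + 236) = 2906 mm
Vc = 0.33 * sqrt(40) * 2906 * 236 / 1000
= 1431.37 kN

1431.37


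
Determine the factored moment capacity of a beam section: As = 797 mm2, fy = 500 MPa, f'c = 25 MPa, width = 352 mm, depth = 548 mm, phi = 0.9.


a = As * fy / (0.85 * f'c * b)
= 797 * 500 / (0.85 * 25 * 352)
= 53.2754 mm
Mn = As * fy * (d - a/2) / 10^6
= 207.7629 kN-m
phi*Mn = 0.9 * 207.7629 = 186.99 kN-m

186.99


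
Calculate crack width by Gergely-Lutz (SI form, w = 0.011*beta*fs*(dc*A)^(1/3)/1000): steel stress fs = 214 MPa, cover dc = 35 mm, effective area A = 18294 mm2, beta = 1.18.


w = 0.011 * beta * fs * (dc * A)^(1/3) / 1000
= 0.011 * 1.18 * 214 * (35 * 18294)^(1/3) / 1000
= 0.239 mm

0.239


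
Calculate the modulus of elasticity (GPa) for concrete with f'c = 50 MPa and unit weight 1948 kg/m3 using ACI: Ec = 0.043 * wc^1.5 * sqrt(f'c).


Ec = 0.043 * 1948^1.5 * sqrt(50) / 1000
= 26.14 GPa

26.14


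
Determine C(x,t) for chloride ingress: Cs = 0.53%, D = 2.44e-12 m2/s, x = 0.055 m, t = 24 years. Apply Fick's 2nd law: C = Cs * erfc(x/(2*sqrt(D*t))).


t_seconds = 24 * 365.25 * 24 * 3600 = 757382400.0 s
arg = 0.055 / (2 * sqrt(2.44e-12 * 757382400.0))
= 0.6397
erfc(0.6397) = 0.3656
C = 0.53 * 0.3656 = 0.1938%

0.1938


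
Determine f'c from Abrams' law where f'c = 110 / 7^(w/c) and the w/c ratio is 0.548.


f'c = 110 / 7^0.548
= 110 / 2.905
= 37.87 MPa

37.87


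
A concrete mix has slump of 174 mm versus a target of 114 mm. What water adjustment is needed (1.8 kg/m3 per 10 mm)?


Difference = 114 - 174 = -60 mm
Water adjustment = -60 * 1.8 / 10 = -10.8 kg/m3

-10.8


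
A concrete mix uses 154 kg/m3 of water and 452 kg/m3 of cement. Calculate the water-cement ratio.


w/c = water / cement
w/c = 154 / 452 = 0.341

0.341


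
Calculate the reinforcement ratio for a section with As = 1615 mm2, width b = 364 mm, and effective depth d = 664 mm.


rho = As / (b * d)
= 1615 / (364 * 664)
= 0.0067

0.0067


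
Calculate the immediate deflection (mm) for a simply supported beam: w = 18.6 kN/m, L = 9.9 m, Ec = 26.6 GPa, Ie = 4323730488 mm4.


Convert: L = 9.9 m = 9900 mm, Ec = 26.6 GPa = 26600 MPa
delta = 5 * 18.6 * 9900^4 / (384 * 26600 * 4323730488)
= 20.23 mm

20.23


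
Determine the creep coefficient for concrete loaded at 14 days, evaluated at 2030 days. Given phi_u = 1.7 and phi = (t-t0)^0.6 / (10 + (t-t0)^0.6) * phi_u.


dt = 2030 - 14 = 2016
phi = 2016^0.6 / (10 + 2016^0.6) * 1.7
= 1.54

1.54


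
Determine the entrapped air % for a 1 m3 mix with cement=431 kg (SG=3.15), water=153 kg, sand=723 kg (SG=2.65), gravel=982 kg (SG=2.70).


Vol cement = 431 / (3.15 * 1000) = 0.136825 m3
Vol water = 153 / 1000 = 0.153 m3
Vol sand = 723 / (2.65 * 1000) = 0.27283 m3
Vol gravel = 982 / (2.70 * 1000) = 0.363704 m3
Total solid + water volume = 0.926359 m3
Air = (1 - 0.926359) * 100 = 7.36%

7.36


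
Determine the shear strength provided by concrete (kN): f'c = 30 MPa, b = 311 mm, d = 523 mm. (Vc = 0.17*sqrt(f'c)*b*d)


Vc = 0.17 * sqrt(30) * 311 * 523 / 1000
= 151.45 kN

151.45


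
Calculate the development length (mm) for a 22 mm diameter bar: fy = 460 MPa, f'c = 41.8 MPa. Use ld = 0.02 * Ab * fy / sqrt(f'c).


Ab = pi * 22^2 / 4 = 380.133 mm2
ld = 0.02 * 380.133 * 460 / sqrt(41.8)
= 540.9 mm

540.9


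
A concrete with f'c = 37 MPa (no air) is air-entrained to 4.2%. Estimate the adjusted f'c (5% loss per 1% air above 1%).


Strength loss = (4.2 - 1) * 5 = 16.0%
f'c = 37 * (1 - 16.0/100)
= 31.08 MPa

31.08


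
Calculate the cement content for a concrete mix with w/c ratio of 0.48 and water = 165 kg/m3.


Cement = water / (w/c)
= 165 / 0.48
= 343.8 kg/m3

343.8


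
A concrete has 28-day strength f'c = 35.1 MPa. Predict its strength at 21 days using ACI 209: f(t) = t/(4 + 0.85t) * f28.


f(21) = 21 / (4 + 0.85 * 21) * 35.1
= 21 / 21.85 * 35.1
= 33.73 MPa

33.73


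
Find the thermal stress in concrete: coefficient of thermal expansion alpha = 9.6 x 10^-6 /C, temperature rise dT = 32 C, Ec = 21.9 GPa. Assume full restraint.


sigma = alpha * dT * Ec
= 9.6e-6 * 32 * 21.9 * 1000
= 6.728 MPa

6.728


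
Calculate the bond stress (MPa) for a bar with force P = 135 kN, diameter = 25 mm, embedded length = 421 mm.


u = P / (pi * db * ld)
= 135 * 1000 / (pi * 25 * 421)
= 4.083 MPa

4.083


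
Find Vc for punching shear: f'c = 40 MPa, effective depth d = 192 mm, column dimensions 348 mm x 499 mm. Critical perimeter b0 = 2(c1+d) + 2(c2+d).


b0 = 2*(348 + 192) + 2*(499 + 192) = 2462 mm
Vc = 0.33 * sqrt(40) * 2462 * 192 / 1000
= 986.58 kN

986.58


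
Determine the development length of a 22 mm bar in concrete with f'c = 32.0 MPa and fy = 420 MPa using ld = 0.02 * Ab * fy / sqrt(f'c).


Ab = pi * 22^2 / 4 = 380.133 mm2
ld = 0.02 * 380.133 * 420 / sqrt(32.0)
= 564.5 mm

564.5


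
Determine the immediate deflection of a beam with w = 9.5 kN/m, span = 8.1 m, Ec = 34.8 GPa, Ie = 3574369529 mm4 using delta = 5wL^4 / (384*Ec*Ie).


Convert: L = 8.1 m = 8100 mm, Ec = 34.8 GPa = 34800 MPa
delta = 5 * 9.5 * 8100^4 / (384 * 34800 * 3574369529)
= 4.28 mm

4.28


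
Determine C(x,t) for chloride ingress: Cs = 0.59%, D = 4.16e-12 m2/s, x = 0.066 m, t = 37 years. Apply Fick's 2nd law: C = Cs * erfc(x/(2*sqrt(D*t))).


t_seconds = 37 * 365.25 * 24 * 3600 = 1167631200.0 s
arg = 0.066 / (2 * sqrt(4.16e-12 * 1167631200.0))
= 0.4735
erfc(0.4735) = 0.5031
C = 0.59 * 0.5031 = 0.2968%

0.2968


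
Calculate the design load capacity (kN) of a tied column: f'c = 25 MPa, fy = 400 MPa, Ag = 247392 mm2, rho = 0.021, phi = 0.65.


Ast = rho * Ag = 0.021 * 247392 = 5195.232 mm2
phi*Pn = 0.65 * 0.80 * (0.85 * 25 * (247392 - 5195.232) + 400 * 5195.232) / 1000
= 3756.88 kN

3756.88


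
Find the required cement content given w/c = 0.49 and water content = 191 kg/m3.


Cement = water / (w/c)
= 191 / 0.49
= 389.8 kg/m3

389.8


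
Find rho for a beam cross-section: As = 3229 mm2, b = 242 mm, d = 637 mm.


rho = As / (b * d)
= 3229 / (242 * 637)
= 0.0209

0.0209


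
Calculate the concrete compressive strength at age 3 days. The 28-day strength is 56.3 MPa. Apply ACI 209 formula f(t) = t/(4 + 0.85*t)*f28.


f(3) = 3 / (4 + 0.85 * 3) * 56.3
= 3 / 6.55 * 56.3
= 25.79 MPa

25.79


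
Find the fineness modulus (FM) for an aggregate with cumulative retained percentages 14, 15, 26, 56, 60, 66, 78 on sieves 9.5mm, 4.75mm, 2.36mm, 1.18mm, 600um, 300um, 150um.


FM = sum(cumulative % retained) / 100
= 315 / 100
= 3.15

3.15


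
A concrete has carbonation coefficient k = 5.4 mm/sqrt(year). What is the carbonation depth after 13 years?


depth = k * sqrt(t)
= 5.4 * sqrt(13)
= 19.47 mm

19.47


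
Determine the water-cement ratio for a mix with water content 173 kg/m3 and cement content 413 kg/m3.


w/c = water / cement
w/c = 173 / 413 = 0.419

0.419


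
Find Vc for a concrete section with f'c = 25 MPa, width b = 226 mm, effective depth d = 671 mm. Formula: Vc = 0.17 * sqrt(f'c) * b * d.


Vc = 0.17 * sqrt(25) * 226 * 671 / 1000
= 128.9 kN

128.9


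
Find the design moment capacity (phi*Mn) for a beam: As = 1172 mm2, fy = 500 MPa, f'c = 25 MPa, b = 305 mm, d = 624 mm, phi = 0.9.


a = As * fy / (0.85 * f'c * b)
= 1172 * 500 / (0.85 * 25 * 305)
= 90.4147 mm
Mn = As * fy * (d - a/2) / 10^6
= 339.1725 kN-m
phi*Mn = 0.9 * 339.1725 = 305.26 kN-m

305.26


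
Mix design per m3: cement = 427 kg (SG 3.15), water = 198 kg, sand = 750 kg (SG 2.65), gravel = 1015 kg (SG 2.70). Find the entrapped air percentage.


Vol cement = 427 / (3.15 * 1000) = 0.135556 m3
Vol water = 198 / 1000 = 0.198 m3
Vol sand = 750 / (2.65 * 1000) = 0.283019 m3
Vol gravel = 1015 / (2.70 * 1000) = 0.375926 m3
Total solid + water volume = 0.9925 m3
Air = (1 - 0.9925) * 100 = 0.75%

0.75


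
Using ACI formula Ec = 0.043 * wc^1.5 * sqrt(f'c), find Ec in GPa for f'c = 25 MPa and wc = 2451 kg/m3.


Ec = 0.043 * 2451^1.5 * sqrt(25) / 1000
= 26.09 GPa

26.09


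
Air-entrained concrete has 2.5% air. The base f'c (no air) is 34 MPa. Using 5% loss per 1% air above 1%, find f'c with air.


Strength loss = (2.5 - 1) * 5 = 7.5%
f'c = 34 * (1 - 7.5/100)
= 31.45 MPa

31.45


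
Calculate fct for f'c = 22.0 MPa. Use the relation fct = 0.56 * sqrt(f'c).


fct = 0.56 * sqrt(22.0)
= 0.56 * 4.69
= 2.627 MPa

2.627


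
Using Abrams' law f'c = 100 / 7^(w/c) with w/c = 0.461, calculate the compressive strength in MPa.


f'c = 100 / 7^0.461
= 100 / 2.452
= 40.78 MPa

40.78


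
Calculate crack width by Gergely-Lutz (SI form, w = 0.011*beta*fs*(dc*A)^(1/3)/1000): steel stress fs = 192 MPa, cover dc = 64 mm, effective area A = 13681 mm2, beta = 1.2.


w = 0.011 * beta * fs * (dc * A)^(1/3) / 1000
= 0.011 * 1.2 * 192 * (64 * 13681)^(1/3) / 1000
= 0.242 mm

0.242


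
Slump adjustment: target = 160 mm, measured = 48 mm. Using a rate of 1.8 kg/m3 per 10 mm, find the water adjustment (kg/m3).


Difference = 160 - 48 = 112 mm
Water adjustment = 112 * 1.8 / 10 = 20.2 kg/m3

20.2


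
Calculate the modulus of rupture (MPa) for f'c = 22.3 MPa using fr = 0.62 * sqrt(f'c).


fr = 0.62 * sqrt(22.3)
= 2.928 MPa

2.928


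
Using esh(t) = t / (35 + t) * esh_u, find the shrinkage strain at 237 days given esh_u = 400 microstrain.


esh(237) = 237 / (35 + 237) * 400
= 237 / 272 * 400
= 348.5 microstrain

348.5


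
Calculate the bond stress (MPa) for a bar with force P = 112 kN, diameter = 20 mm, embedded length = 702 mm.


u = P / (pi * db * ld)
= 112 * 1000 / (pi * 20 * 702)
= 2.539 MPa

2.539


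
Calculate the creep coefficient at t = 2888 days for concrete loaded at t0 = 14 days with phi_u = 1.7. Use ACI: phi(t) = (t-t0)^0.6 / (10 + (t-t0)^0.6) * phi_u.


dt = 2888 - 14 = 2874
phi = 2874^0.6 / (10 + 2874^0.6) * 1.7
= 1.568

1.568


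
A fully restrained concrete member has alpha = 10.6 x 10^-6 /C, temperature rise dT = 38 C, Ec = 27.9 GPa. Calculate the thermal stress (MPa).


sigma = alpha * dT * Ec
= 10.6e-6 * 38 * 27.9 * 1000
= 11.238 MPa

11.238


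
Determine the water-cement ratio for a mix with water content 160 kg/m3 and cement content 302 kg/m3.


w/c = water / cement
w/c = 160 / 302 = 0.53

0.53


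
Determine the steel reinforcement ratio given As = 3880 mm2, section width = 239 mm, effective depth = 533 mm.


rho = As / (b * d)
= 3880 / (239 * 533)
= 0.0305

0.0305


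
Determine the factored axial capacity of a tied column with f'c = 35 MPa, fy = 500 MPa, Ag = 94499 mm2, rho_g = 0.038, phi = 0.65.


Ast = rho * Ag = 0.038 * 94499 = 3590.962 mm2
phi*Pn = 0.65 * 0.80 * (0.85 * 35 * (94499 - 3590.962) + 500 * 3590.962) / 1000
= 2340.0 kN

2340.0


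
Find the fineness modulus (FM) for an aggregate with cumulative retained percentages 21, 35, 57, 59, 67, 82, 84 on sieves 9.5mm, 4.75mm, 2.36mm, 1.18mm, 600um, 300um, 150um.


FM = sum(cumulative % retained) / 100
= 405 / 100
= 4.05

4.05


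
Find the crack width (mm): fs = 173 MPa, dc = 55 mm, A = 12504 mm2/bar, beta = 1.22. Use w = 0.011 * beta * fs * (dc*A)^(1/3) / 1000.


w = 0.011 * beta * fs * (dc * A)^(1/3) / 1000
= 0.011 * 1.22 * 173 * (55 * 12504)^(1/3) / 1000
= 0.205 mm

0.205


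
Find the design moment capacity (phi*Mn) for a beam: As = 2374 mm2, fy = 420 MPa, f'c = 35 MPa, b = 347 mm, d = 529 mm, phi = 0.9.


a = As * fy / (0.85 * f'c * b)
= 2374 * 420 / (0.85 * 35 * 347)
= 96.5859 mm
Mn = As * fy * (d - a/2) / 10^6
= 479.3034 kN-m
phi*Mn = 0.9 * 479.3034 = 431.37 kN-m

431.37


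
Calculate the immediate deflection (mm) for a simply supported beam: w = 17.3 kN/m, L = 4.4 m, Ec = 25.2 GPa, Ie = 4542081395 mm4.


Convert: L = 4.4 m = 4400 mm, Ec = 25.2 GPa = 25200 MPa
delta = 5 * 17.3 * 4400^4 / (384 * 25200 * 4542081395)
= 0.74 mm

0.74


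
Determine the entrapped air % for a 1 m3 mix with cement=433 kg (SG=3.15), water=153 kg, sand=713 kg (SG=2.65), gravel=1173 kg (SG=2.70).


Vol cement = 433 / (3.15 * 1000) = 0.13746 m3
Vol water = 153 / 1000 = 0.153 m3
Vol sand = 713 / (2.65 * 1000) = 0.269057 m3
Vol gravel = 1173 / (2.70 * 1000) = 0.434444 m3
Total solid + water volume = 0.993961 m3
Air = (1 - 0.993961) * 100 = 0.6%

0.6


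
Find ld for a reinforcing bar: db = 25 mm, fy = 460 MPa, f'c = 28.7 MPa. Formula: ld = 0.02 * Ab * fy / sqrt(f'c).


Ab = pi * 25^2 / 4 = 490.874 mm2
ld = 0.02 * 490.874 * 460 / sqrt(28.7)
= 843.0 mm

843.0


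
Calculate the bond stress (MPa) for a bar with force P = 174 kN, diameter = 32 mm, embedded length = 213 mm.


u = P / (pi * db * ld)
= 174 * 1000 / (pi * 32 * 213)
= 8.126 MPa

8.126


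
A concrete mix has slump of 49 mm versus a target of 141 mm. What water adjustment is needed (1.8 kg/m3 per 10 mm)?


Difference = 141 - 49 = 92 mm
Water adjustment = 92 * 1.8 / 10 = 16.6 kg/m3

16.6


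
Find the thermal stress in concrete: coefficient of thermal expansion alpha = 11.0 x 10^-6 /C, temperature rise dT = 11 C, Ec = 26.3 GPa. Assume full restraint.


sigma = alpha * dT * Ec
= 11.0e-6 * 11 * 26.3 * 1000
= 3.182 MPa

3.182


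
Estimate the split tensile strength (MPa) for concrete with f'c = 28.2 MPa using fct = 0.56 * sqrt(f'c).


fct = 0.56 * sqrt(28.2)
= 0.56 * 5.31
= 2.974 MPa

2.974


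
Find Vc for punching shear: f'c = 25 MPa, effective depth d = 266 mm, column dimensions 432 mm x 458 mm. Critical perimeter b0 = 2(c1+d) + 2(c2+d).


b0 = 2*(432 + 266) + 2*(458 + 266) = 2844 mm
Vc = 0.33 * sqrt(25) * 2844 * 266 / 1000
= 1248.23 kN

1248.23


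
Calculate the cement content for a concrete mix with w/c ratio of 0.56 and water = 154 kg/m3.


Cement = water / (w/c)
= 154 / 0.56
= 275.0 kg/m3

275.0


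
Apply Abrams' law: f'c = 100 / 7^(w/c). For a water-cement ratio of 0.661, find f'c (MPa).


f'c = 100 / 7^0.661
= 100 / 3.619
= 27.63 MPa

27.63


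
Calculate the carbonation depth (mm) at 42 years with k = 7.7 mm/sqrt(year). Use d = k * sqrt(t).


depth = k * sqrt(t)
= 7.7 * sqrt(42)
= 49.9 mm

49.9


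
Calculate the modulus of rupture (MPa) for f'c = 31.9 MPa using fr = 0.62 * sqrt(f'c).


fr = 0.62 * sqrt(31.9)
= 3.502 MPa

3.502


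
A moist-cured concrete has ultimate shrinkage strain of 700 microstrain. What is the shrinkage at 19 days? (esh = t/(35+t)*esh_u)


esh(19) = 19 / (35 + 19) * 700
= 19 / 54 * 700
= 246.3 microstrain

246.3


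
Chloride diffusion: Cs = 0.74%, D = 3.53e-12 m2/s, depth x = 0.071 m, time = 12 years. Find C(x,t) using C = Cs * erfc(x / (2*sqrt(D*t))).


t_seconds = 12 * 365.25 * 24 * 3600 = 378691200.0 s
arg = 0.071 / (2 * sqrt(3.53e-12 * 378691200.0))
= 0.971
erfc(0.971) = 0.1697
C = 0.74 * 0.1697 = 0.1256%

0.1256


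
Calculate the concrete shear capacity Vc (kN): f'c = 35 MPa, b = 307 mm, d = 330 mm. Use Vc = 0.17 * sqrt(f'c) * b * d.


Vc = 0.17 * sqrt(35) * 307 * 330 / 1000
= 101.89 kN

101.89


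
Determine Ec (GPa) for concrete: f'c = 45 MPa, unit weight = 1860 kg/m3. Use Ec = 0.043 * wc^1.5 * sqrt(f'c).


Ec = 0.043 * 1860^1.5 * sqrt(45) / 1000
= 23.14 GPa

23.14


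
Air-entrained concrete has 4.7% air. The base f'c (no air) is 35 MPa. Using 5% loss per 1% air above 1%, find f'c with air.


Strength loss = (4.7 - 1) * 5 = 18.5%
f'c = 35 * (1 - 18.5/100)
= 28.52 MPa

28.52


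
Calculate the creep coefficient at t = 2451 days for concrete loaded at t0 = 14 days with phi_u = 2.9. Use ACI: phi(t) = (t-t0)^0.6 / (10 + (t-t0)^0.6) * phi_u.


dt = 2451 - 14 = 2437
phi = 2437^0.6 / (10 + 2437^0.6) * 2.9
= 2.654

2.654


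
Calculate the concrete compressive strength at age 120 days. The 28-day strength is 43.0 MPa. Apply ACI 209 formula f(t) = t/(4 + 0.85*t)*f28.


f(120) = 120 / (4 + 0.85 * 120) * 43.0
= 120 / 106.0 * 43.0
= 48.68 MPa

48.68


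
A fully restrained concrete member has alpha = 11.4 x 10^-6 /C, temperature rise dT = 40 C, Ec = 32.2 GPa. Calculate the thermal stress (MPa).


sigma = alpha * dT * Ec
= 11.4e-6 * 40 * 32.2 * 1000
= 14.683 MPa

14.683


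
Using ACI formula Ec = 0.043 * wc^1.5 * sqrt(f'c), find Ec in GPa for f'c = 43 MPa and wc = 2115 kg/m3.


Ec = 0.043 * 2115^1.5 * sqrt(43) / 1000
= 27.43 GPa

27.43


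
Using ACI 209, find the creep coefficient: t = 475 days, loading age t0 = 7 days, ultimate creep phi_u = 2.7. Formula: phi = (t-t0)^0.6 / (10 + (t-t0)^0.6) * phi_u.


dt = 475 - 7 = 468
phi = 468^0.6 / (10 + 468^0.6) * 2.7
= 2.16

2.16


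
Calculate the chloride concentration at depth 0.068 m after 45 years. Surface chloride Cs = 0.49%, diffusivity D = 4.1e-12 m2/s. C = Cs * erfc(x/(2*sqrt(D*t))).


t_seconds = 45 * 365.25 * 24 * 3600 = 1420092000.0 s
arg = 0.068 / (2 * sqrt(4.1e-12 * 1420092000.0))
= 0.4456
erfc(0.4456) = 0.5286
C = 0.49 * 0.5286 = 0.259%

0.259


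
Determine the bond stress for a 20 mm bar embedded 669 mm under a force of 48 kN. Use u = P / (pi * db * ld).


u = P / (pi * db * ld)
= 48 * 1000 / (pi * 20 * 669)
= 1.142 MPa

1.142


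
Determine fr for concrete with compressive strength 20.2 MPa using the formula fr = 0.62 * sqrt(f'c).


fr = 0.62 * sqrt(20.2)
= 2.787 MPa

2.787


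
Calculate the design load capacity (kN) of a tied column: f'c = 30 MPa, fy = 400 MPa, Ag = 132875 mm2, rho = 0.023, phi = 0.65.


Ast = rho * Ag = 0.023 * 132875 = 3056.125 mm2
phi*Pn = 0.65 * 0.80 * (0.85 * 30 * (132875 - 3056.125) + 400 * 3056.125) / 1000
= 2357.07 kN

2357.07


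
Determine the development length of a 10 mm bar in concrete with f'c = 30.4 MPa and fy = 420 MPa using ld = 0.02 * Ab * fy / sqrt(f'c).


Ab = pi * 10^2 / 4 = 78.54 mm2
ld = 0.02 * 78.54 * 420 / sqrt(30.4)
= 119.7 mm

119.7


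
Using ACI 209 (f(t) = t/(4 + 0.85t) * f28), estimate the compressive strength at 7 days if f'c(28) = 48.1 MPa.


f(7) = 7 / (4 + 0.85 * 7) * 48.1
= 7 / 9.95 * 48.1
= 33.84 MPa

33.84


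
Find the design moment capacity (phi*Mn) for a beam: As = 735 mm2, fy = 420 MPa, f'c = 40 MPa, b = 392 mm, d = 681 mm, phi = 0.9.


a = As * fy / (0.85 * f'c * b)
= 735 * 420 / (0.85 * 40 * 392)
= 23.1618 mm
Mn = As * fy * (d - a/2) / 10^6
= 206.6497 kN-m
phi*Mn = 0.9 * 206.6497 = 185.98 kN-m

185.98


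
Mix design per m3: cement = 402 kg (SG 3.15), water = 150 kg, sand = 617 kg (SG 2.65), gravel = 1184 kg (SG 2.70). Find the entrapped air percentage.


Vol cement = 402 / (3.15 * 1000) = 0.127619 m3
Vol water = 150 / 1000 = 0.15 m3
Vol sand = 617 / (2.65 * 1000) = 0.23283 m3
Vol gravel = 1184 / (2.70 * 1000) = 0.438519 m3
Total solid + water volume = 0.948968 m3
Air = (1 - 0.948968) * 100 = 5.1%

5.1


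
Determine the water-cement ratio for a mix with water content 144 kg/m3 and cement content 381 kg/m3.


w/c = water / cement
w/c = 144 / 381 = 0.378

0.378


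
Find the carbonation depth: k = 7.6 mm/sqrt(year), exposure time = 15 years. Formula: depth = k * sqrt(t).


depth = k * sqrt(t)
= 7.6 * sqrt(15)
= 29.43 mm

29.43


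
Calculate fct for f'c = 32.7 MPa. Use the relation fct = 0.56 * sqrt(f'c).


fct = 0.56 * sqrt(32.7)
= 0.56 * 5.718
= 3.202 MPa

3.202


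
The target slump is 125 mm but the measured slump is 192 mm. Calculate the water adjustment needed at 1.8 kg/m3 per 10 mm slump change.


Difference = 125 - 192 = -67 mm
Water adjustment = -67 * 1.8 / 10 = -12.1 kg/m3

-12.1


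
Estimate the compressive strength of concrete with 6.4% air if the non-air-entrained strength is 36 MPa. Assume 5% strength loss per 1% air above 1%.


Strength loss = (6.4 - 1) * 5 = 27.0%
f'c = 36 * (1 - 27.0/100)
= 26.28 MPa

26.28


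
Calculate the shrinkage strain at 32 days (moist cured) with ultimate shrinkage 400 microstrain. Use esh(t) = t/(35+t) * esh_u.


esh(32) = 32 / (35 + 32) * 400
= 32 / 67 * 400
= 191.0 microstrain

191.0


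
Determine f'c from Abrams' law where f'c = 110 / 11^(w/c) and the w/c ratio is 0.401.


f'c = 110 / 11^0.401
= 110 / 2.616
= 42.05 MPa

42.05


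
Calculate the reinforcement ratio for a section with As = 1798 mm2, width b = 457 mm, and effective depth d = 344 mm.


rho = As / (b * d)
= 1798 / (457 * 344)
= 0.0114

0.0114


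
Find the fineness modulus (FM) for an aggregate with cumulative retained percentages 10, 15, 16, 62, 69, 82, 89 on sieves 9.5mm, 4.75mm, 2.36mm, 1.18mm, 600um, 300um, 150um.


FM = sum(cumulative % retained) / 100
= 343 / 100
= 3.43

3.43


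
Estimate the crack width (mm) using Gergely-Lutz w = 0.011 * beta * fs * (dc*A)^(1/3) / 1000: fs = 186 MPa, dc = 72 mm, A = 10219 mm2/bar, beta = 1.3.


w = 0.011 * beta * fs * (dc * A)^(1/3) / 1000
= 0.011 * 1.3 * 186 * (72 * 10219)^(1/3) / 1000
= 0.24 mm

0.24


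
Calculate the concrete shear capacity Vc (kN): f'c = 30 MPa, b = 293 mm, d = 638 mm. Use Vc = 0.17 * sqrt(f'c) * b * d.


Vc = 0.17 * sqrt(30) * 293 * 638 / 1000
= 174.06 kN

174.06


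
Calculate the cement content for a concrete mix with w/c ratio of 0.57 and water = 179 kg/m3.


Cement = water / (w/c)
= 179 / 0.57
= 314.0 kg/m3

314.0


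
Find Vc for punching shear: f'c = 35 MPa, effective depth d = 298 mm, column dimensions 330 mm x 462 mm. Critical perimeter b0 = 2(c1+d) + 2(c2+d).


b0 = 2*(330 + 298) + 2*(462 + 298) = 2776 mm
Vc = 0.33 * sqrt(35) * 2776 * 298 / 1000
= 1615.04 kN

1615.04


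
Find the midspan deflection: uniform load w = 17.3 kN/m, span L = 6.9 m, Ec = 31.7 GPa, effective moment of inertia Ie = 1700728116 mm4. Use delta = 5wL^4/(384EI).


Convert: L = 6.9 m = 6900 mm, Ec = 31.7 GPa = 31700 MPa
delta = 5 * 17.3 * 6900^4 / (384 * 31700 * 1700728116)
= 9.47 mm

9.47


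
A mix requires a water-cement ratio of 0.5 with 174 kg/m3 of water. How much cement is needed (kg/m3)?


Cement = water / (w/c)
= 174 / 0.5
= 348.0 kg/m3

348.0


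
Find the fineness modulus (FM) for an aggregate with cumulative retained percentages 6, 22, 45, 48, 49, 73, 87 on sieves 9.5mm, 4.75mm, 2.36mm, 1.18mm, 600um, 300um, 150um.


FM = sum(cumulative % retained) / 100
= 330 / 100
= 3.3

3.3


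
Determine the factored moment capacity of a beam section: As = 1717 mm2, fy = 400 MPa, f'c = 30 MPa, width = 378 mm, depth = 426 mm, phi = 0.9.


a = As * fy / (0.85 * f'c * b)
= 1717 * 400 / (0.85 * 30 * 378)
= 71.2522 mm
Mn = As * fy * (d - a/2) / 10^6
= 268.1088 kN-m
phi*Mn = 0.9 * 268.1088 = 241.3 kN-m

241.3


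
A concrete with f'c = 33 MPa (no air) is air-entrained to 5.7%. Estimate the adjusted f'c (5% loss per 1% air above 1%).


Strength loss = (5.7 - 1) * 5 = 23.5%
f'c = 33 * (1 - 23.5/100)
= 25.25 MPa

25.25


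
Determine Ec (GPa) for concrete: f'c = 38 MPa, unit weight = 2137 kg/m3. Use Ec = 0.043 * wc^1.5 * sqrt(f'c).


Ec = 0.043 * 2137^1.5 * sqrt(38) / 1000
= 26.19 GPa

26.19


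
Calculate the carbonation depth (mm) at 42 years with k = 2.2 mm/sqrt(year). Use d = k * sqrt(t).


depth = k * sqrt(t)
= 2.2 * sqrt(42)
= 14.26 mm

14.26


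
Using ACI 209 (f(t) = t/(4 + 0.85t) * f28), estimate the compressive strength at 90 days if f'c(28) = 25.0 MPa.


f(90) = 90 / (4 + 0.85 * 90) * 25.0
= 90 / 80.5 * 25.0
= 27.95 MPa

27.95


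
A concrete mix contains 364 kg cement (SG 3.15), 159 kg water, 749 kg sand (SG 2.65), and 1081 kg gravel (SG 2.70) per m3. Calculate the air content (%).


Vol cement = 364 / (3.15 * 1000) = 0.115556 m3
Vol water = 159 / 1000 = 0.159 m3
Vol sand = 749 / (2.65 * 1000) = 0.282642 m3
Vol gravel = 1081 / (2.70 * 1000) = 0.40037 m3
Total solid + water volume = 0.957567 m3
Air = (1 - 0.957567) * 100 = 4.24%

4.24


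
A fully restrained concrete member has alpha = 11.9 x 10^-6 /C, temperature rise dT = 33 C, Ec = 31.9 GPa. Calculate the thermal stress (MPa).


sigma = alpha * dT * Ec
= 11.9e-6 * 33 * 31.9 * 1000
= 12.527 MPa

12.527


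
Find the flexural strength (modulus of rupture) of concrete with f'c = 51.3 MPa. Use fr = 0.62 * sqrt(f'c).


fr = 0.62 * sqrt(51.3)
= 4.441 MPa

4.441


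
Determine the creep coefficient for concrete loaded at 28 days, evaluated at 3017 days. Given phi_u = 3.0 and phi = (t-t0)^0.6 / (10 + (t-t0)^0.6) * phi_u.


dt = 3017 - 28 = 2989
phi = 2989^0.6 / (10 + 2989^0.6) * 3.0
= 2.772

2.772


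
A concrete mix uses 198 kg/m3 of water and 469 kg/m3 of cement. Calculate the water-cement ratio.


w/c = water / cement
w/c = 198 / 469 = 0.422

0.422


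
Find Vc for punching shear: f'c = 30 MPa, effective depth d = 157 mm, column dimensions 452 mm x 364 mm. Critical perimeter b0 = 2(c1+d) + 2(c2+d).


b0 = 2*(452 + 157) + 2*(364 + 157) = 2260 mm
Vc = 0.33 * sqrt(30) * 2260 * 157 / 1000
= 641.33 kN

641.33


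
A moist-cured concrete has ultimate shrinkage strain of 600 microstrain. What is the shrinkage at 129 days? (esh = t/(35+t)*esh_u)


esh(129) = 129 / (35 + 129) * 600
= 129 / 164 * 600
= 472.0 microstrain

472.0


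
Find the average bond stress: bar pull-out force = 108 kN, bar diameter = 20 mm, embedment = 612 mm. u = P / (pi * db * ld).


u = P / (pi * db * ld)
= 108 * 1000 / (pi * 20 * 612)
= 2.809 MPa

2.809


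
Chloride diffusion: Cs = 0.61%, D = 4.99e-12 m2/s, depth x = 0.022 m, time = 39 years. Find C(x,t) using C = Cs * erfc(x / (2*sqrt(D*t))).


t_seconds = 39 * 365.25 * 24 * 3600 = 1230746400.0 s
arg = 0.022 / (2 * sqrt(4.99e-12 * 1230746400.0))
= 0.1404
erfc(0.1404) = 0.8426
C = 0.61 * 0.8426 = 0.514%

0.514


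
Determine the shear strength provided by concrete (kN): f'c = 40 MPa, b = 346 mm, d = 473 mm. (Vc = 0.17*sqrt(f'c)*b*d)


Vc = 0.17 * sqrt(40) * 346 * 473 / 1000
= 175.96 kN

175.96


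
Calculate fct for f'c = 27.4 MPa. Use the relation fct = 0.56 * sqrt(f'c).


fct = 0.56 * sqrt(27.4)
= 0.56 * 5.235
= 2.931 MPa

2.931


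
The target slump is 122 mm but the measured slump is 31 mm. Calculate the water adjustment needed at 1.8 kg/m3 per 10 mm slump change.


Difference = 122 - 31 = 91 mm
Water adjustment = 91 * 1.8 / 10 = 16.4 kg/m3

16.4


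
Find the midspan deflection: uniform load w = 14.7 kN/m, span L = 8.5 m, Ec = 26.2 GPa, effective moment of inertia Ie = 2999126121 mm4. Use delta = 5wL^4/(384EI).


Convert: L = 8.5 m = 8500 mm, Ec = 26.2 GPa = 26200 MPa
delta = 5 * 14.7 * 8500^4 / (384 * 26200 * 2999126121)
= 12.72 mm

12.72


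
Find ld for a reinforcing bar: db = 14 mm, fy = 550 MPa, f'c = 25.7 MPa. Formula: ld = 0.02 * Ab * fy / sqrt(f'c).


Ab = pi * 14^2 / 4 = 153.938 mm2
ld = 0.02 * 153.938 * 550 / sqrt(25.7)
= 334.0 mm

334.0


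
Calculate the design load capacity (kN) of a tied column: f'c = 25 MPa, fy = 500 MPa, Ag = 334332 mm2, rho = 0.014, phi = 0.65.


Ast = rho * Ag = 0.014 * 334332 = 4680.648 mm2
phi*Pn = 0.65 * 0.80 * (0.85 * 25 * (334332 - 4680.648) + 500 * 4680.648) / 1000
= 4859.62 kN

4859.62


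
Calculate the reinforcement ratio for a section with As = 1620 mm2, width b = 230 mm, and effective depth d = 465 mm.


rho = As / (b * d)
= 1620 / (230 * 465)
= 0.0151

0.0151
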